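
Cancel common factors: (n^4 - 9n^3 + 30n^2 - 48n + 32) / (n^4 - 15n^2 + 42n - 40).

Repeated division with remainder:
  n^4 - 9n^3 + 30n^2 - 48n + 32 = (n^4 - 15n^2 + 42n - 40) + (-9n^3 + 45n^2 - 90n + 72)
  n^4 - 15n^2 + 42n - 40 = (-(1/9)n - 5/9)(-9n^3 + 45n^2 - 90n + 72) + (0)
Last nonzero remainder: -9n^3 + 45n^2 - 90n + 72. Dividing through by -9 gives the monic gcd n^3 - 5n^2 + 10n - 8.
Cancel n^3 - 5n^2 + 10n - 8 from numerator and denominator to get the reduced form.

(n - 4)/(n + 5)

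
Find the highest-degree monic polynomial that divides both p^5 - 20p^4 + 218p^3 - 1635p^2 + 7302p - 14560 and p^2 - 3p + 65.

p^2 - 3p + 65

Apply the Euclidean algorithm:
  p^5 - 20p^4 + 218p^3 - 1635p^2 + 7302p - 14560 = (p^3 - 17p^2 + 102p - 224)(p^2 - 3p + 65) + (0)
The last nonzero remainder p^2 - 3p + 65 is already monic.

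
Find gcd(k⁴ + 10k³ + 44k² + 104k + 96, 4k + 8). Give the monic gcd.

Repeated division with remainder:
  k⁴ + 10k³ + 44k² + 104k + 96 = ((1/4)k³ + 2k² + 7k + 12)(4k + 8) + (0)
Last nonzero remainder: 4k + 8. Dividing through by 4 gives the monic gcd k + 2.

k + 2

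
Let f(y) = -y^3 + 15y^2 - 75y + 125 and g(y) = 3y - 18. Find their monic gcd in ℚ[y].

1

By polynomial division,
  -y^3 + 15y^2 - 75y + 125 = (-(1/3)y^2 + 3y - 7)(3y - 18) + (-1)
  3y - 18 = (-3y + 18)(-1) + (0)
The last nonzero remainder is the constant -1, so the polynomials are coprime and gcd = 1.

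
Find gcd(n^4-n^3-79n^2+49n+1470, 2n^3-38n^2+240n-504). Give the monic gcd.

n^2-13n+42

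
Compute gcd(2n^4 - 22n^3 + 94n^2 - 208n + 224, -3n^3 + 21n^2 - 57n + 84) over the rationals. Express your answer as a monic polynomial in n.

Apply the Euclidean algorithm:
  2n^4 - 22n^3 + 94n^2 - 208n + 224 = (-(2/3)n + 8/3)(-3n^3 + 21n^2 - 57n + 84) + (0)
Last nonzero remainder: -3n^3 + 21n^2 - 57n + 84. Dividing through by -3 gives the monic gcd n^3 - 7n^2 + 19n - 28.

n^3 - 7n^2 + 19n - 28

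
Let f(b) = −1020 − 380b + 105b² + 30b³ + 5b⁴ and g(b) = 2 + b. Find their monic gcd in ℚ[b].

By polynomial division,
  5b⁴ + 30b³ + 105b² − 380b − 1020 = (5b³ + 20b² + 65b − 510)(b + 2) + (0)
The last nonzero remainder b + 2 is already monic.

2 + b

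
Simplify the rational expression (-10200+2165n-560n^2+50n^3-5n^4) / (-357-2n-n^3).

(200-15n+5n^2)/(7+n)

By polynomial division,
  -5n^4+50n^3-560n^2+2165n-10200 = (5n-50)(-n^3-2n-357) + (-550n^2+3850n-28050)
  -n^3-2n-357 = ((1/550)n+7/550)(-550n^2+3850n-28050) + (0)
Last nonzero remainder: -550n^2+3850n-28050. Dividing through by -550 gives the monic gcd n^2-7n+51.
Cancel n^2-7n+51 from numerator and denominator to get the reduced form.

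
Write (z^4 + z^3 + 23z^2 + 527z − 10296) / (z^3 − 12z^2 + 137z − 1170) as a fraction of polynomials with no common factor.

Repeated division with remainder:
  z^4 + z^3 + 23z^2 + 527z − 10296 = (z + 13)(z^3 − 12z^2 + 137z − 1170) + (42z^2 − 84z + 4914)
  z^3 − 12z^2 + 137z − 1170 = ((1/42)z − 5/21)(42z^2 − 84z + 4914) + (0)
Last nonzero remainder: 42z^2 − 84z + 4914. Dividing through by 42 gives the monic gcd z^2 − 2z + 117.
Cancel z^2 − 2z + 117 from numerator and denominator to get the reduced form.

(z^2 + 3z − 88)/(z − 10)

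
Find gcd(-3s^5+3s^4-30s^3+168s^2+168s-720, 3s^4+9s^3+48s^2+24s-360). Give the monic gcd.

Apply the Euclidean algorithm:
  -3s^5+3s^4-30s^3+168s^2+168s-720 = (-s+4)(3s^4+9s^3+48s^2+24s-360) + (-18s^3-288s+720)
  3s^4+9s^3+48s^2+24s-360 = (-(1/6)s-1/2)(-18s^3-288s+720) + (0)
Last nonzero remainder: -18s^3-288s+720. Dividing through by -18 gives the monic gcd s^3+16s-40.

s^3+16s-40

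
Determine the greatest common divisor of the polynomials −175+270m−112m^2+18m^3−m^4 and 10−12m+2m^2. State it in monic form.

Apply the Euclidean algorithm:
  −m^4+18m^3−112m^2+270m−175 = (−(1/2)m^2+6m−35/2)(2m^2−12m+10) + (0)
Last nonzero remainder: 2m^2−12m+10. Dividing through by 2 gives the monic gcd m^2−6m+5.

5−6m+m^2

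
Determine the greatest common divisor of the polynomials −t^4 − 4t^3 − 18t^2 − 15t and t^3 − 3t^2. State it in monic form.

t

Euclidean algorithm in ℚ[t]:
  −t^4 − 4t^3 − 18t^2 − 15t = (−t − 7)(t^3 − 3t^2) + (−39t^2 − 15t)
  t^3 − 3t^2 = (−(1/39)t + 44/507)(−39t^2 − 15t) + ((220/169)t)
  −39t^2 − 15t = (−(6591/220)t − 507/44)((220/169)t) + (0)
Last nonzero remainder: (220/169)t. Dividing through by 220/169 gives the monic gcd t.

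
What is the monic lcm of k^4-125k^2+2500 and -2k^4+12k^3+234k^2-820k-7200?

k^6-k^5-197k^4+125k^3+11500k^2-2500k-180000

Apply the Euclidean algorithm:
  k^4-125k^2+2500 = (-1/2)(-2k^4+12k^3+234k^2-820k-7200) + (6k^3-8k^2-410k-1100)
  -2k^4+12k^3+234k^2-820k-7200 = (-(1/3)k+14/9)(6k^3-8k^2-410k-1100) + ((988/9)k^2-(4940/9)k-49400/9)
  6k^3-8k^2-410k-1100 = ((27/494)k+99/494)((988/9)k^2-(4940/9)k-49400/9) + (0)
Last nonzero remainder: (988/9)k^2-(4940/9)k-49400/9. Dividing through by 988/9 gives the monic gcd k^2-5k-50.
Then lcm(f, g) = f·g / gcd(f, g); expanding and making the result monic gives the answer.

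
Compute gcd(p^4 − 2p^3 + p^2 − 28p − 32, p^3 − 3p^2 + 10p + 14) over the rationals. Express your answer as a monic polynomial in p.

p + 1

By polynomial division,
  p^4 − 2p^3 + p^2 − 28p − 32 = (p + 1)(p^3 − 3p^2 + 10p + 14) + (−6p^2 − 52p − 46)
  p^3 − 3p^2 + 10p + 14 = (−(1/6)p + 35/18)(−6p^2 − 52p − 46) + ((931/9)p + 931/9)
  −6p^2 − 52p − 46 = (−(54/931)p − 414/931)((931/9)p + 931/9) + (0)
Last nonzero remainder: (931/9)p + 931/9. Dividing through by 931/9 gives the monic gcd p + 1.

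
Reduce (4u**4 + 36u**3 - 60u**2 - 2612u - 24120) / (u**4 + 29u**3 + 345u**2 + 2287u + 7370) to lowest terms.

Repeated division with remainder:
  4u**4 + 36u**3 - 60u**2 - 2612u - 24120 = (4)(u**4 + 29u**3 + 345u**2 + 2287u + 7370) + (-80u**3 - 1440u**2 - 11760u - 53600)
  u**4 + 29u**3 + 345u**2 + 2287u + 7370 = (-(1/80)u - 11/80)(-80u**3 - 1440u**2 - 11760u - 53600) + (0)
Last nonzero remainder: -80u**3 - 1440u**2 - 11760u - 53600. Dividing through by -80 gives the monic gcd u**3 + 18u**2 + 147u + 670.
Cancel u**3 + 18u**2 + 147u + 670 from numerator and denominator to get the reduced form.

(4u - 36)/(u + 11)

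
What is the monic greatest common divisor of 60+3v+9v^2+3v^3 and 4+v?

By polynomial division,
  3v^3+9v^2+3v+60 = (3v^2-3v+15)(v+4) + (0)
The last nonzero remainder v+4 is already monic.

4+v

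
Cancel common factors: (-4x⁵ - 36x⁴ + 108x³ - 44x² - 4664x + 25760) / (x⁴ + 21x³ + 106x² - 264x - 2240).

Apply the Euclidean algorithm:
  -4x⁵ - 36x⁴ + 108x³ - 44x² - 4664x + 25760 = (-4x + 48)(x⁴ + 21x³ + 106x² - 264x - 2240) + (-476x³ - 6188x² - 952x + 133280)
  x⁴ + 21x³ + 106x² - 264x - 2240 = (-(1/476)x - 2/119)(-476x³ - 6188x² - 952x + 133280) + (0)
Last nonzero remainder: -476x³ - 6188x² - 952x + 133280. Dividing through by -476 gives the monic gcd x³ + 13x² + 2x - 280.
Cancel x³ + 13x² + 2x - 280 from numerator and denominator to get the reduced form.

(-4x² + 16x - 92)/(x + 8)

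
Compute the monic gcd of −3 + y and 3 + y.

1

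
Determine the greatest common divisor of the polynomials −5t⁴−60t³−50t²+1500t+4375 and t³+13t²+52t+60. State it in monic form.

By polynomial division,
  −5t⁴−60t³−50t²+1500t+4375 = (−5t+5)(t³+13t²+52t+60) + (145t²+1540t+4075)
  t³+13t²+52t+60 = ((1/145)t+69/4205)(145t²+1540t+4075) + (−(1155/841)t−5775/841)
  145t²+1540t+4075 = (−(24389/231)t−137083/231)(−(1155/841)t−5775/841) + (0)
Last nonzero remainder: −(1155/841)t−5775/841. Dividing through by −1155/841 gives the monic gcd t+5.

t+5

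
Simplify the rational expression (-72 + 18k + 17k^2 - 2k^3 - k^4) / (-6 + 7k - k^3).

(-12 + k + k^2)/(-1 + k)

Euclidean algorithm in ℚ[k]:
  -k^4 - 2k^3 + 17k^2 + 18k - 72 = (k + 2)(-k^3 + 7k - 6) + (10k^2 + 10k - 60)
  -k^3 + 7k - 6 = (-(1/10)k + 1/10)(10k^2 + 10k - 60) + (0)
Last nonzero remainder: 10k^2 + 10k - 60. Dividing through by 10 gives the monic gcd k^2 + k - 6.
Cancel k^2 + k - 6 from numerator and denominator to get the reduced form.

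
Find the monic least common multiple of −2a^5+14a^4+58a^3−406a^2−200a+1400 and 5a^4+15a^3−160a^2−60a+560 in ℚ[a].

Repeated division with remainder:
  −2a^5+14a^4+58a^3−406a^2−200a+1400 = (−(2/5)a+4)(5a^4+15a^3−160a^2−60a+560) + (−66a^3+210a^2+264a−840)
  5a^4+15a^3−160a^2−60a+560 = (−(5/66)a−170/363)(−66a^3+210a^2+264a−840) + (−(5040/121)a^2+20160/121)
  −66a^3+210a^2+264a−840 = ((1331/840)a−121/24)(−(5040/121)a^2+20160/121) + (0)
Last nonzero remainder: −(5040/121)a^2+20160/121. Dividing through by −5040/121 gives the monic gcd a^2−4.
Then lcm(f, g) = f·g / gcd(f, g); expanding and making the result monic gives the answer.

a^7−4a^6−78a^5+312a^4+1521a^3−6084a^2−4900a+19600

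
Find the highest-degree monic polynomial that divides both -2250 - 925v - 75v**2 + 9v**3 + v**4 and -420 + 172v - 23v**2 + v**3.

By polynomial division,
  v**4 + 9v**3 - 75v**2 - 925v - 2250 = (v + 32)(v**3 - 23v**2 + 172v - 420) + (489v**2 - 6009v + 11190)
  v**3 - 23v**2 + 172v - 420 = ((1/489)v - 582/26569)(489v**2 - 6009v + 11190) + ((464640/26569)v - 4646400/26569)
  489v**2 - 6009v + 11190 = ((4330747/154880)v - 9910237/154880)((464640/26569)v - 4646400/26569) + (0)
Last nonzero remainder: (464640/26569)v - 4646400/26569. Dividing through by 464640/26569 gives the monic gcd v - 10.

-10 + v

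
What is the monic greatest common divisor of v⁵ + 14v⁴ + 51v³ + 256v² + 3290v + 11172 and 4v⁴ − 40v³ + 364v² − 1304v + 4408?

v² − 6v + 38

Repeated division with remainder:
  v⁵ + 14v⁴ + 51v³ + 256v² + 3290v + 11172 = ((1/4)v + 6)(4v⁴ − 40v³ + 364v² − 1304v + 4408) + (200v³ − 1602v² + 10012v − 15276)
  4v⁴ − 40v³ + 364v² − 1304v + 4408 = ((1/50)v − 199/5000)(200v³ − 1602v² + 10012v − 15276) + ((250001/2500)v² − (750003/1250)v + 4750019/1250)
  200v³ − 1602v² + 10012v − 15276 = ((500000/250001)v − 1005000/250001)((250001/2500)v² − (750003/1250)v + 4750019/1250) + (0)
Last nonzero remainder: (250001/2500)v² − (750003/1250)v + 4750019/1250. Dividing through by 250001/2500 gives the monic gcd v² − 6v + 38.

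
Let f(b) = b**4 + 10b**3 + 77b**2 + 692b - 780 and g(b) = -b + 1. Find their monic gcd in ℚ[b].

By polynomial division,
  b**4 + 10b**3 + 77b**2 + 692b - 780 = (-b**3 - 11b**2 - 88b - 780)(-b + 1) + (0)
Last nonzero remainder: -b + 1. Dividing through by -1 gives the monic gcd b - 1.

b - 1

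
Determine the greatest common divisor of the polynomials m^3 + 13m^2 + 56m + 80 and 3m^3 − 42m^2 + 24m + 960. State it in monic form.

m + 4

Euclidean algorithm in ℚ[m]:
  m^3 + 13m^2 + 56m + 80 = (1/3)(3m^3 − 42m^2 + 24m + 960) + (27m^2 + 48m − 240)
  3m^3 − 42m^2 + 24m + 960 = ((1/9)m − 142/81)(27m^2 + 48m − 240) + ((3640/27)m + 14560/27)
  27m^2 + 48m − 240 = ((729/3640)m − 81/182)((3640/27)m + 14560/27) + (0)
Last nonzero remainder: (3640/27)m + 14560/27. Dividing through by 3640/27 gives the monic gcd m + 4.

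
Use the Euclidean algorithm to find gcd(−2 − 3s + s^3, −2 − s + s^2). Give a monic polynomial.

−2 − s + s^2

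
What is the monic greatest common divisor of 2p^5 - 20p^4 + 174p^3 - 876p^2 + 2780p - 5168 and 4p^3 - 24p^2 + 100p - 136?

p^2 - 4p + 17

Apply the Euclidean algorithm:
  2p^5 - 20p^4 + 174p^3 - 876p^2 + 2780p - 5168 = ((1/2)p^2 - 2p + 19)(4p^3 - 24p^2 + 100p - 136) + (-152p^2 + 608p - 2584)
  4p^3 - 24p^2 + 100p - 136 = (-(1/38)p + 1/19)(-152p^2 + 608p - 2584) + (0)
Last nonzero remainder: -152p^2 + 608p - 2584. Dividing through by -152 gives the monic gcd p^2 - 4p + 17.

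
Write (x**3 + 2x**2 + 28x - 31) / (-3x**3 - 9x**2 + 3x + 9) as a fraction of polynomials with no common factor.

(-x**2 - 3x - 31)/(3x**2 + 12x + 9)

By polynomial division,
  x**3 + 2x**2 + 28x - 31 = (-1/3)(-3x**3 - 9x**2 + 3x + 9) + (-x**2 + 29x - 28)
  -3x**3 - 9x**2 + 3x + 9 = (3x + 96)(-x**2 + 29x - 28) + (-2697x + 2697)
  -x**2 + 29x - 28 = ((1/2697)x - 28/2697)(-2697x + 2697) + (0)
Last nonzero remainder: -2697x + 2697. Dividing through by -2697 gives the monic gcd x - 1.
Cancel x - 1 from numerator and denominator to get the reduced form.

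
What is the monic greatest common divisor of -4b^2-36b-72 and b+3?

b+3

Euclidean algorithm in ℚ[b]:
  -4b^2-36b-72 = (-4b-24)(b+3) + (0)
The last nonzero remainder b+3 is already monic.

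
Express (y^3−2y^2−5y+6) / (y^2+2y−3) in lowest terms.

(y^2−y−6)/(y+3)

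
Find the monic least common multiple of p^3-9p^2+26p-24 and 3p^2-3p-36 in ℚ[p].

p^4-6p^3-p^2+54p-72

Apply the Euclidean algorithm:
  p^3-9p^2+26p-24 = ((1/3)p-8/3)(3p^2-3p-36) + (30p-120)
  3p^2-3p-36 = ((1/10)p+3/10)(30p-120) + (0)
Last nonzero remainder: 30p-120. Dividing through by 30 gives the monic gcd p-4.
Then lcm(f, g) = f·g / gcd(f, g); expanding and making the result monic gives the answer.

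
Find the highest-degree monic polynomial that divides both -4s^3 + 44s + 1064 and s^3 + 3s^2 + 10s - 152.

By polynomial division,
  -4s^3 + 44s + 1064 = (-4)(s^3 + 3s^2 + 10s - 152) + (12s^2 + 84s + 456)
  s^3 + 3s^2 + 10s - 152 = ((1/12)s - 1/3)(12s^2 + 84s + 456) + (0)
Last nonzero remainder: 12s^2 + 84s + 456. Dividing through by 12 gives the monic gcd s^2 + 7s + 38.

s^2 + 7s + 38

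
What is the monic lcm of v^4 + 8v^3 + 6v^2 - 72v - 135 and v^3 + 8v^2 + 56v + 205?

v^6 + 11v^5 + 71v^4 + 274v^3 - 105v^2 - 3357v - 5535

Euclidean algorithm in ℚ[v]:
  v^4 + 8v^3 + 6v^2 - 72v - 135 = (v)(v^3 + 8v^2 + 56v + 205) + (-50v^2 - 277v - 135)
  v^3 + 8v^2 + 56v + 205 = (-(1/50)v - 123/2500)(-50v^2 - 277v - 135) + ((99179/2500)v + 99179/500)
  -50v^2 - 277v - 135 = (-(125000/99179)v - 67500/99179)((99179/2500)v + 99179/500) + (0)
Last nonzero remainder: (99179/2500)v + 99179/500. Dividing through by 99179/2500 gives the monic gcd v + 5.
Then lcm(f, g) = f·g / gcd(f, g); expanding and making the result monic gives the answer.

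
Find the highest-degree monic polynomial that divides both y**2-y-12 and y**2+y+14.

1

Euclidean algorithm in ℚ[y]:
  y**2-y-12 = (y**2+y+14) + (-2y-26)
  y**2+y+14 = (-(1/2)y+6)(-2y-26) + (170)
  -2y-26 = (-(1/85)y-13/85)(170) + (0)
The last nonzero remainder is the constant 170, so the polynomials are coprime and gcd = 1.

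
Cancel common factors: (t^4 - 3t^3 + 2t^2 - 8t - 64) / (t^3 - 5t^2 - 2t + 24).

Repeated division with remainder:
  t^4 - 3t^3 + 2t^2 - 8t - 64 = (t + 2)(t^3 - 5t^2 - 2t + 24) + (14t^2 - 28t - 112)
  t^3 - 5t^2 - 2t + 24 = ((1/14)t - 3/14)(14t^2 - 28t - 112) + (0)
Last nonzero remainder: 14t^2 - 28t - 112. Dividing through by 14 gives the monic gcd t^2 - 2t - 8.
Cancel t^2 - 2t - 8 from numerator and denominator to get the reduced form.

(t^2 - t + 8)/(t - 3)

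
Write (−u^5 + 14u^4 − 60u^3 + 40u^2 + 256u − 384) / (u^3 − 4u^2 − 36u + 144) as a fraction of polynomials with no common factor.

(−u^3 + 4u^2 + 4u − 16)/(u + 6)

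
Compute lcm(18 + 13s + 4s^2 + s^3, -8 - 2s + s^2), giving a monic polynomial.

-72 - 34s - 3s^2 + s^4

By polynomial division,
  s^3 + 4s^2 + 13s + 18 = (s + 6)(s^2 - 2s - 8) + (33s + 66)
  s^2 - 2s - 8 = ((1/33)s - 4/33)(33s + 66) + (0)
Last nonzero remainder: 33s + 66. Dividing through by 33 gives the monic gcd s + 2.
Then lcm(f, g) = f·g / gcd(f, g); expanding and making the result monic gives the answer.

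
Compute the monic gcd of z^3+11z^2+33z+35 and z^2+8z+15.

Repeated division with remainder:
  z^3+11z^2+33z+35 = (z+3)(z^2+8z+15) + (−6z−10)
  z^2+8z+15 = (−(1/6)z−19/18)(−6z−10) + (40/9)
  −6z−10 = (−(27/20)z−9/4)(40/9) + (0)
The last nonzero remainder is the constant 40/9, so the polynomials are coprime and gcd = 1.

1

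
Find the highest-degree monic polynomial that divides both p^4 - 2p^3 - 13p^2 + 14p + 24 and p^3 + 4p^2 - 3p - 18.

By polynomial division,
  p^4 - 2p^3 - 13p^2 + 14p + 24 = (p - 6)(p^3 + 4p^2 - 3p - 18) + (14p^2 + 14p - 84)
  p^3 + 4p^2 - 3p - 18 = ((1/14)p + 3/14)(14p^2 + 14p - 84) + (0)
Last nonzero remainder: 14p^2 + 14p - 84. Dividing through by 14 gives the monic gcd p^2 + p - 6.

p^2 + p - 6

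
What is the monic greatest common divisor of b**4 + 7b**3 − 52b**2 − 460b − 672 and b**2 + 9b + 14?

Euclidean algorithm in ℚ[b]:
  b**4 + 7b**3 − 52b**2 − 460b − 672 = (b**2 − 2b − 48)(b**2 + 9b + 14) + (0)
The last nonzero remainder b**2 + 9b + 14 is already monic.

b**2 + 9b + 14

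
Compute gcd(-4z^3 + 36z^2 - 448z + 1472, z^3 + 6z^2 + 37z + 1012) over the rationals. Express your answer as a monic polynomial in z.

z^2 - 5z + 92

Apply the Euclidean algorithm:
  -4z^3 + 36z^2 - 448z + 1472 = (-4)(z^3 + 6z^2 + 37z + 1012) + (60z^2 - 300z + 5520)
  z^3 + 6z^2 + 37z + 1012 = ((1/60)z + 11/60)(60z^2 - 300z + 5520) + (0)
Last nonzero remainder: 60z^2 - 300z + 5520. Dividing through by 60 gives the monic gcd z^2 - 5z + 92.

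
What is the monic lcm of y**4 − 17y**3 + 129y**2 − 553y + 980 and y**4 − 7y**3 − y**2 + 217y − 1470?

y**5 − 11y**4 + 27y**3 + 221y**2 − 2338y + 5880

Repeated division with remainder:
  y**4 − 17y**3 + 129y**2 − 553y + 980 = (y**4 − 7y**3 − y**2 + 217y − 1470) + (−10y**3 + 130y**2 − 770y + 2450)
  y**4 − 7y**3 − y**2 + 217y − 1470 = (−(1/10)y − 3/5)(−10y**3 + 130y**2 − 770y + 2450) + (0)
Last nonzero remainder: −10y**3 + 130y**2 − 770y + 2450. Dividing through by −10 gives the monic gcd y**3 − 13y**2 + 77y − 245.
Then lcm(f, g) = f·g / gcd(f, g); expanding and making the result monic gives the answer.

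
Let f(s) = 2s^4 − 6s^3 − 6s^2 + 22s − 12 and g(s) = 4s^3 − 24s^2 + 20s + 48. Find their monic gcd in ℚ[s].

s − 3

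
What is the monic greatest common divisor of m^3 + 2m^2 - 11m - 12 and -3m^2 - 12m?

m + 4

By polynomial division,
  m^3 + 2m^2 - 11m - 12 = (-(1/3)m + 2/3)(-3m^2 - 12m) + (-3m - 12)
  -3m^2 - 12m = (m)(-3m - 12) + (0)
Last nonzero remainder: -3m - 12. Dividing through by -3 gives the monic gcd m + 4.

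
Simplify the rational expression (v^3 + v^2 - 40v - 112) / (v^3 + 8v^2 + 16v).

Apply the Euclidean algorithm:
  v^3 + v^2 - 40v - 112 = (v^3 + 8v^2 + 16v) + (-7v^2 - 56v - 112)
  v^3 + 8v^2 + 16v = (-(1/7)v)(-7v^2 - 56v - 112) + (0)
Last nonzero remainder: -7v^2 - 56v - 112. Dividing through by -7 gives the monic gcd v^2 + 8v + 16.
Cancel v^2 + 8v + 16 from numerator and denominator to get the reduced form.

(v - 7)/(v)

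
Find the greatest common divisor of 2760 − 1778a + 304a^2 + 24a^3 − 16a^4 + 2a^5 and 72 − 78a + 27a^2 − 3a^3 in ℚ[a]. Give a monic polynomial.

Apply the Euclidean algorithm:
  2a^5 − 16a^4 + 24a^3 + 304a^2 − 1778a + 2760 = (−(2/3)a^2 − (2/3)a + 10/3)(−3a^3 + 27a^2 − 78a + 72) + (210a^2 − 1470a + 2520)
  −3a^3 + 27a^2 − 78a + 72 = (−(1/70)a + 1/35)(210a^2 − 1470a + 2520) + (0)
Last nonzero remainder: 210a^2 − 1470a + 2520. Dividing through by 210 gives the monic gcd a^2 − 7a + 12.

12 − 7a + a^2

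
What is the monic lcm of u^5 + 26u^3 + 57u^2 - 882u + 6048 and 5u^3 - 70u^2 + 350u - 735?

Apply the Euclidean algorithm:
  u^5 + 26u^3 + 57u^2 - 882u + 6048 = ((1/5)u^2 + (14/5)u + 152/5)(5u^3 - 70u^2 + 350u - 735) + (1352u^2 - 9464u + 28392)
  5u^3 - 70u^2 + 350u - 735 = ((5/1352)u - 35/1352)(1352u^2 - 9464u + 28392) + (0)
Last nonzero remainder: 1352u^2 - 9464u + 28392. Dividing through by 1352 gives the monic gcd u^2 - 7u + 21.
Then lcm(f, g) = f·g / gcd(f, g); expanding and making the result monic gives the answer.

u^6 - 7u^5 + 26u^4 - 125u^3 - 1281u^2 + 12222u - 42336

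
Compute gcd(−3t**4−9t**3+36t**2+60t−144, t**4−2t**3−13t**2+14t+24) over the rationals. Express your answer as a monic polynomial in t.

Repeated division with remainder:
  −3t**4−9t**3+36t**2+60t−144 = (−3)(t**4−2t**3−13t**2+14t+24) + (−15t**3−3t**2+102t−72)
  t**4−2t**3−13t**2+14t+24 = (−(1/15)t+11/75)(−15t**3−3t**2+102t−72) + (−(144/25)t**2−(144/25)t+864/25)
  −15t**3−3t**2+102t−72 = ((125/48)t−25/12)(−(144/25)t**2−(144/25)t+864/25) + (0)
Last nonzero remainder: −(144/25)t**2−(144/25)t+864/25. Dividing through by −144/25 gives the monic gcd t**2+t−6.

t**2+t−6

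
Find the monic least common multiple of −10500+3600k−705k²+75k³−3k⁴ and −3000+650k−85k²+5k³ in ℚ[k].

Apply the Euclidean algorithm:
  −3k⁴+75k³−705k²+3600k−10500 = (−(3/5)k+24/5)(5k³−85k²+650k−3000) + (93k²−1320k+3900)
  5k³−85k²+650k−3000 = ((5/93)k−145/961)(93k²−1320k+3900) + ((231750/961)k−2317500/961)
  93k²−1320k+3900 = ((29791/77250)k−12493/7725)((231750/961)k−2317500/961) + (0)
Last nonzero remainder: (231750/961)k−2317500/961. Dividing through by 231750/961 gives the monic gcd k−10.
Then lcm(f, g) = f·g / gcd(f, g); expanding and making the result monic gives the answer.

210000−96500k+26000k²−4345k³+470k⁴−32k⁵+k⁶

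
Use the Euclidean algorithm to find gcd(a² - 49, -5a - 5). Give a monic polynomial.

1

Repeated division with remainder:
  a² - 49 = (-(1/5)a + 1/5)(-5a - 5) + (-48)
  -5a - 5 = ((5/48)a + 5/48)(-48) + (0)
The last nonzero remainder is the constant -48, so the polynomials are coprime and gcd = 1.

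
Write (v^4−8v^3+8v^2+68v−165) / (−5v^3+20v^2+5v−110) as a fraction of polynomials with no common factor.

(−v^2+2v+15)/(5v+10)

Euclidean algorithm in ℚ[v]:
  v^4−8v^3+8v^2+68v−165 = (−(1/5)v+4/5)(−5v^3+20v^2+5v−110) + (−7v^2+42v−77)
  −5v^3+20v^2+5v−110 = ((5/7)v+10/7)(−7v^2+42v−77) + (0)
Last nonzero remainder: −7v^2+42v−77. Dividing through by −7 gives the monic gcd v^2−6v+11.
Cancel v^2−6v+11 from numerator and denominator to get the reduced form.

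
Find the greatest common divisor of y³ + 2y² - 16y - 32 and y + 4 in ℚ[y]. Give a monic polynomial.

y + 4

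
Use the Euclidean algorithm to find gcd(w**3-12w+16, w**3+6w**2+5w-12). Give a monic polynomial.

w+4

Euclidean algorithm in ℚ[w]:
  w**3-12w+16 = (w**3+6w**2+5w-12) + (-6w**2-17w+28)
  w**3+6w**2+5w-12 = (-(1/6)w-19/36)(-6w**2-17w+28) + ((25/36)w+25/9)
  -6w**2-17w+28 = (-(216/25)w+252/25)((25/36)w+25/9) + (0)
Last nonzero remainder: (25/36)w+25/9. Dividing through by 25/36 gives the monic gcd w+4.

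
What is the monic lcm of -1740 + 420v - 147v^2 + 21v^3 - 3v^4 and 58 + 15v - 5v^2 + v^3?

Apply the Euclidean algorithm:
  -3v^4 + 21v^3 - 147v^2 + 420v - 1740 = (-3v + 6)(v^3 - 5v^2 + 15v + 58) + (-72v^2 + 504v - 2088)
  v^3 - 5v^2 + 15v + 58 = (-(1/72)v - 1/36)(-72v^2 + 504v - 2088) + (0)
Last nonzero remainder: -72v^2 + 504v - 2088. Dividing through by -72 gives the monic gcd v^2 - 7v + 29.
Then lcm(f, g) = f·g / gcd(f, g); expanding and making the result monic gives the answer.

1160 + 300v - 42v^2 + 35v^3 - 5v^4 + v^5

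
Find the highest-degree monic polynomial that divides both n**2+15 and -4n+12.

1

Euclidean algorithm in ℚ[n]:
  n**2+15 = (-(1/4)n-3/4)(-4n+12) + (24)
  -4n+12 = (-(1/6)n+1/2)(24) + (0)
The last nonzero remainder is the constant 24, so the polynomials are coprime and gcd = 1.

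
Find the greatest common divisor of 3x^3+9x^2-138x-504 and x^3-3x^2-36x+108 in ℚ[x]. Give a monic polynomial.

x+6

Euclidean algorithm in ℚ[x]:
  3x^3+9x^2-138x-504 = (3)(x^3-3x^2-36x+108) + (18x^2-30x-828)
  x^3-3x^2-36x+108 = ((1/18)x-2/27)(18x^2-30x-828) + ((70/9)x+140/3)
  18x^2-30x-828 = ((81/35)x-621/35)((70/9)x+140/3) + (0)
Last nonzero remainder: (70/9)x+140/3. Dividing through by 70/9 gives the monic gcd x+6.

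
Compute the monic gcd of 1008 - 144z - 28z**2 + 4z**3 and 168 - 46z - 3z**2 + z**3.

Repeated division with remainder:
  4z**3 - 28z**2 - 144z + 1008 = (4)(z**3 - 3z**2 - 46z + 168) + (-16z**2 + 40z + 336)
  z**3 - 3z**2 - 46z + 168 = (-(1/16)z + 1/32)(-16z**2 + 40z + 336) + (-(105/4)z + 315/2)
  -16z**2 + 40z + 336 = ((64/105)z + 32/15)(-(105/4)z + 315/2) + (0)
Last nonzero remainder: -(105/4)z + 315/2. Dividing through by -105/4 gives the monic gcd z - 6.

-6 + z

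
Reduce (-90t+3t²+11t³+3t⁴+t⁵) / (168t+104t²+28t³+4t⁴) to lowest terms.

Apply the Euclidean algorithm:
  t⁵+3t⁴+11t³+3t²-90t = ((1/4)t-1)(4t⁴+28t³+104t²+168t) + (13t³+65t²+78t)
  4t⁴+28t³+104t²+168t = ((4/13)t+8/13)(13t³+65t²+78t) + (40t²+120t)
  13t³+65t²+78t = ((13/40)t+13/20)(40t²+120t) + (0)
Last nonzero remainder: 40t²+120t. Dividing through by 40 gives the monic gcd t²+3t.
Cancel t²+3t from numerator and denominator to get the reduced form.

(-30+11t+t³)/(56+16t+4t²)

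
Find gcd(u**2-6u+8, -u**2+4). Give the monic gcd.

By polynomial division,
  u**2-6u+8 = (-1)(-u**2+4) + (-6u+12)
  -u**2+4 = ((1/6)u+1/3)(-6u+12) + (0)
Last nonzero remainder: -6u+12. Dividing through by -6 gives the monic gcd u-2.

u-2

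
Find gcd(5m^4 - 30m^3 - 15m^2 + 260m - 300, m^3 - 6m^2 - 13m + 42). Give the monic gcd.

Repeated division with remainder:
  5m^4 - 30m^3 - 15m^2 + 260m - 300 = (5m)(m^3 - 6m^2 - 13m + 42) + (50m^2 + 50m - 300)
  m^3 - 6m^2 - 13m + 42 = ((1/50)m - 7/50)(50m^2 + 50m - 300) + (0)
Last nonzero remainder: 50m^2 + 50m - 300. Dividing through by 50 gives the monic gcd m^2 + m - 6.

m^2 + m - 6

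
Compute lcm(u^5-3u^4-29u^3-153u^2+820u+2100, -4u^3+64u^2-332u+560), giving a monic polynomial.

By polynomial division,
  u^5-3u^4-29u^3-153u^2+820u+2100 = (-(1/4)u^2-(13/4)u-24)(-4u^3+64u^2-332u+560) + (444u^2-5328u+15540)
  -4u^3+64u^2-332u+560 = (-(1/111)u+4/111)(444u^2-5328u+15540) + (0)
Last nonzero remainder: 444u^2-5328u+15540. Dividing through by 444 gives the monic gcd u^2-12u+35.
Then lcm(f, g) = f·g / gcd(f, g); expanding and making the result monic gives the answer.

u^6-7u^5-17u^4-37u^3+1432u^2-1180u-8400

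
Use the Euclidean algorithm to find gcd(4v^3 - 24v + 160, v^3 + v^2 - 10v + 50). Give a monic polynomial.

By polynomial division,
  4v^3 - 24v + 160 = (4)(v^3 + v^2 - 10v + 50) + (-4v^2 + 16v - 40)
  v^3 + v^2 - 10v + 50 = (-(1/4)v - 5/4)(-4v^2 + 16v - 40) + (0)
Last nonzero remainder: -4v^2 + 16v - 40. Dividing through by -4 gives the monic gcd v^2 - 4v + 10.

v^2 - 4v + 10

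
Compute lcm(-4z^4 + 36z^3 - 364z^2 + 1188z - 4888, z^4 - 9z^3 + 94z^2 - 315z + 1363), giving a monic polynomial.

Apply the Euclidean algorithm:
  -4z^4 + 36z^3 - 364z^2 + 1188z - 4888 = (-4)(z^4 - 9z^3 + 94z^2 - 315z + 1363) + (12z^2 - 72z + 564)
  z^4 - 9z^3 + 94z^2 - 315z + 1363 = ((1/12)z^2 - (1/4)z + 29/12)(12z^2 - 72z + 564) + (0)
Last nonzero remainder: 12z^2 - 72z + 564. Dividing through by 12 gives the monic gcd z^2 - 6z + 47.
Then lcm(f, g) = f·g / gcd(f, g); expanding and making the result monic gives the answer.

z^6 - 12z^5 + 147z^4 - 831z^3 + 4752z^2 - 12279z + 35438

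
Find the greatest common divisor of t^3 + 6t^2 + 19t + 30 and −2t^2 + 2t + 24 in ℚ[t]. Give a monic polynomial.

Euclidean algorithm in ℚ[t]:
  t^3 + 6t^2 + 19t + 30 = (−(1/2)t − 7/2)(−2t^2 + 2t + 24) + (38t + 114)
  −2t^2 + 2t + 24 = (−(1/19)t + 4/19)(38t + 114) + (0)
Last nonzero remainder: 38t + 114. Dividing through by 38 gives the monic gcd t + 3.

t + 3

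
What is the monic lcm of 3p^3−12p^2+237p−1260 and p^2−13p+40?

Repeated division with remainder:
  3p^3−12p^2+237p−1260 = (3p+27)(p^2−13p+40) + (468p−2340)
  p^2−13p+40 = ((1/468)p−2/117)(468p−2340) + (0)
Last nonzero remainder: 468p−2340. Dividing through by 468 gives the monic gcd p−5.
Then lcm(f, g) = f·g / gcd(f, g); expanding and making the result monic gives the answer.

p^4−12p^3+111p^2−1052p+3360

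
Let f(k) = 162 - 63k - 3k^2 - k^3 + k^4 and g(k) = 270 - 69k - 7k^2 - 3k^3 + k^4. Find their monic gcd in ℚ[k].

Euclidean algorithm in ℚ[k]:
  k^4 - k^3 - 3k^2 - 63k + 162 = (k^4 - 3k^3 - 7k^2 - 69k + 270) + (2k^3 + 4k^2 + 6k - 108)
  k^4 - 3k^3 - 7k^2 - 69k + 270 = ((1/2)k - 5/2)(2k^3 + 4k^2 + 6k - 108) + (0)
Last nonzero remainder: 2k^3 + 4k^2 + 6k - 108. Dividing through by 2 gives the monic gcd k^3 + 2k^2 + 3k - 54.

-54 + 3k + 2k^2 + k^3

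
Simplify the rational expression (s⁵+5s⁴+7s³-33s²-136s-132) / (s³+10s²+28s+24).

Apply the Euclidean algorithm:
  s⁵+5s⁴+7s³-33s²-136s-132 = (s²-5s+29)(s³+10s²+28s+24) + (-207s²-828s-828)
  s³+10s²+28s+24 = (-(1/207)s-2/69)(-207s²-828s-828) + (0)
Last nonzero remainder: -207s²-828s-828. Dividing through by -207 gives the monic gcd s²+4s+4.
Cancel s²+4s+4 from numerator and denominator to get the reduced form.

(s³+s²-s-33)/(s+6)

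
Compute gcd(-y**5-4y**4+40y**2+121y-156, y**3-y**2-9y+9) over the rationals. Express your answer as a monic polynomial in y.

y**2-4y+3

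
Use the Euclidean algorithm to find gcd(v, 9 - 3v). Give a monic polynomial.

1

Repeated division with remainder:
  v = (-1/3)(-3v + 9) + (3)
  -3v + 9 = (-v + 3)(3) + (0)
The last nonzero remainder is the constant 3, so the polynomials are coprime and gcd = 1.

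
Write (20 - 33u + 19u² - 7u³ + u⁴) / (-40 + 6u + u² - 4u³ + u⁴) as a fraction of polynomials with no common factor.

Apply the Euclidean algorithm:
  u⁴ - 7u³ + 19u² - 33u + 20 = (u⁴ - 4u³ + u² + 6u - 40) + (-3u³ + 18u² - 39u + 60)
  u⁴ - 4u³ + u² + 6u - 40 = (-(1/3)u - 2/3)(-3u³ + 18u² - 39u + 60) + (0)
Last nonzero remainder: -3u³ + 18u² - 39u + 60. Dividing through by -3 gives the monic gcd u³ - 6u² + 13u - 20.
Cancel u³ - 6u² + 13u - 20 from numerator and denominator to get the reduced form.

(-1 + u)/(2 + u)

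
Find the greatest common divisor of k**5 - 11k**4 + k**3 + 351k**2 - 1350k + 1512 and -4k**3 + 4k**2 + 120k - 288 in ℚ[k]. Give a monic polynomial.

k**3 - k**2 - 30k + 72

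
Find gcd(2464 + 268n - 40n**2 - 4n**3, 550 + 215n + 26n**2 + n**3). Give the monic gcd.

11 + n

Apply the Euclidean algorithm:
  -4n**3 - 40n**2 + 268n + 2464 = (-4)(n**3 + 26n**2 + 215n + 550) + (64n**2 + 1128n + 4664)
  n**3 + 26n**2 + 215n + 550 = ((1/64)n + 67/512)(64n**2 + 1128n + 4664) + (-(351/64)n - 3861/64)
  64n**2 + 1128n + 4664 = (-(4096/351)n - 27136/351)(-(351/64)n - 3861/64) + (0)
Last nonzero remainder: -(351/64)n - 3861/64. Dividing through by -351/64 gives the monic gcd n + 11.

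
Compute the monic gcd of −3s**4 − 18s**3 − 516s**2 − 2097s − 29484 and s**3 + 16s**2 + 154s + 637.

s**2 + 9s + 91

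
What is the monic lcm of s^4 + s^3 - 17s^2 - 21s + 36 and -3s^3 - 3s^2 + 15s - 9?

s^5 - 18s^3 - 4s^2 + 57s - 36

Euclidean algorithm in ℚ[s]:
  s^4 + s^3 - 17s^2 - 21s + 36 = (-(1/3)s)(-3s^3 - 3s^2 + 15s - 9) + (-12s^2 - 24s + 36)
  -3s^3 - 3s^2 + 15s - 9 = ((1/4)s - 1/4)(-12s^2 - 24s + 36) + (0)
Last nonzero remainder: -12s^2 - 24s + 36. Dividing through by -12 gives the monic gcd s^2 + 2s - 3.
Then lcm(f, g) = f·g / gcd(f, g); expanding and making the result monic gives the answer.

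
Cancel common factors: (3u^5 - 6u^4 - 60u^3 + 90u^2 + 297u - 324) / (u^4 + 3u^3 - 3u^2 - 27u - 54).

(3u^3 - 6u^2 - 33u + 36)/(u^2 + 3u + 6)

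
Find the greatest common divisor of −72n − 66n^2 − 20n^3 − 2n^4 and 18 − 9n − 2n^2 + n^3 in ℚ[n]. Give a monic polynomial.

3 + n

By polynomial division,
  −2n^4 − 20n^3 − 66n^2 − 72n = (−2n − 24)(n^3 − 2n^2 − 9n + 18) + (−132n^2 − 252n + 432)
  n^3 − 2n^2 − 9n + 18 = (−(1/132)n + 43/1452)(−132n^2 − 252n + 432) + ((210/121)n + 630/121)
  −132n^2 − 252n + 432 = (−(2662/35)n + 2904/35)((210/121)n + 630/121) + (0)
Last nonzero remainder: (210/121)n + 630/121. Dividing through by 210/121 gives the monic gcd n + 3.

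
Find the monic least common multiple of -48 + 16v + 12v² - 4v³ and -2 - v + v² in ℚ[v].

12 + 8v - 7v² - 2v³ + v⁴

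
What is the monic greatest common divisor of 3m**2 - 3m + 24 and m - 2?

1

By polynomial division,
  3m**2 - 3m + 24 = (3m + 3)(m - 2) + (30)
  m - 2 = ((1/30)m - 1/15)(30) + (0)
The last nonzero remainder is the constant 30, so the polynomials are coprime and gcd = 1.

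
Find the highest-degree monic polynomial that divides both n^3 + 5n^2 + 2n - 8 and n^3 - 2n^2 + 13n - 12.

n - 1

By polynomial division,
  n^3 + 5n^2 + 2n - 8 = (n^3 - 2n^2 + 13n - 12) + (7n^2 - 11n + 4)
  n^3 - 2n^2 + 13n - 12 = ((1/7)n - 3/49)(7n^2 - 11n + 4) + ((576/49)n - 576/49)
  7n^2 - 11n + 4 = ((343/576)n - 49/144)((576/49)n - 576/49) + (0)
Last nonzero remainder: (576/49)n - 576/49. Dividing through by 576/49 gives the monic gcd n - 1.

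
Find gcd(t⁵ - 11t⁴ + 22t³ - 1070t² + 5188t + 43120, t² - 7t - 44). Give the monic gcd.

By polynomial division,
  t⁵ - 11t⁴ + 22t³ - 1070t² + 5188t + 43120 = (t³ - 4t² + 38t - 980)(t² - 7t - 44) + (0)
The last nonzero remainder t² - 7t - 44 is already monic.

t² - 7t - 44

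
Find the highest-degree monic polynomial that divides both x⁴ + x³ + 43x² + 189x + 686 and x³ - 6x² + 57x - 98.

x² - 4x + 49

Repeated division with remainder:
  x⁴ + x³ + 43x² + 189x + 686 = (x + 7)(x³ - 6x² + 57x - 98) + (28x² - 112x + 1372)
  x³ - 6x² + 57x - 98 = ((1/28)x - 1/14)(28x² - 112x + 1372) + (0)
Last nonzero remainder: 28x² - 112x + 1372. Dividing through by 28 gives the monic gcd x² - 4x + 49.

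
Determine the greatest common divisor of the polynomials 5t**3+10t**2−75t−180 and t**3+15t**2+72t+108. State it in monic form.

By polynomial division,
  5t**3+10t**2−75t−180 = (5)(t**3+15t**2+72t+108) + (−65t**2−435t−720)
  t**3+15t**2+72t+108 = (−(1/65)t−108/845)(−65t**2−435t−720) + ((900/169)t+2700/169)
  −65t**2−435t−720 = (−(2197/180)t−676/15)((900/169)t+2700/169) + (0)
Last nonzero remainder: (900/169)t+2700/169. Dividing through by 900/169 gives the monic gcd t+3.

t+3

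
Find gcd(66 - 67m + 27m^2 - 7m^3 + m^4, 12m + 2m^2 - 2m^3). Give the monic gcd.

-3 + m

Euclidean algorithm in ℚ[m]:
  m^4 - 7m^3 + 27m^2 - 67m + 66 = (-(1/2)m + 3)(-2m^3 + 2m^2 + 12m) + (27m^2 - 103m + 66)
  -2m^3 + 2m^2 + 12m = (-(2/27)m - 152/729)(27m^2 - 103m + 66) + (-(3344/729)m + 3344/243)
  27m^2 - 103m + 66 = (-(19683/3344)m + 729/152)(-(3344/729)m + 3344/243) + (0)
Last nonzero remainder: -(3344/729)m + 3344/243. Dividing through by -3344/729 gives the monic gcd m - 3.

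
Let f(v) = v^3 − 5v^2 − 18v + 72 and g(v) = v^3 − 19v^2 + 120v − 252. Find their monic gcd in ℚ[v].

v − 6

Repeated division with remainder:
  v^3 − 5v^2 − 18v + 72 = (v^3 − 19v^2 + 120v − 252) + (14v^2 − 138v + 324)
  v^3 − 19v^2 + 120v − 252 = ((1/14)v − 32/49)(14v^2 − 138v + 324) + ((330/49)v − 1980/49)
  14v^2 − 138v + 324 = ((343/165)v − 441/55)((330/49)v − 1980/49) + (0)
Last nonzero remainder: (330/49)v − 1980/49. Dividing through by 330/49 gives the monic gcd v − 6.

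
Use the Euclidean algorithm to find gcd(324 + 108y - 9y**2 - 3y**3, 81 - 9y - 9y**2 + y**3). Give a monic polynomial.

3 + y

Apply the Euclidean algorithm:
  -3y**3 - 9y**2 + 108y + 324 = (-3)(y**3 - 9y**2 - 9y + 81) + (-36y**2 + 81y + 567)
  y**3 - 9y**2 - 9y + 81 = (-(1/36)y + 3/16)(-36y**2 + 81y + 567) + (-(135/16)y - 405/16)
  -36y**2 + 81y + 567 = ((64/15)y - 112/5)(-(135/16)y - 405/16) + (0)
Last nonzero remainder: -(135/16)y - 405/16. Dividing through by -135/16 gives the monic gcd y + 3.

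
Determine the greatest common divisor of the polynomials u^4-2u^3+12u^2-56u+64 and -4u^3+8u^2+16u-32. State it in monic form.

Apply the Euclidean algorithm:
  u^4-2u^3+12u^2-56u+64 = (-(1/4)u)(-4u^3+8u^2+16u-32) + (16u^2-64u+64)
  -4u^3+8u^2+16u-32 = (-(1/4)u-1/2)(16u^2-64u+64) + (0)
Last nonzero remainder: 16u^2-64u+64. Dividing through by 16 gives the monic gcd u^2-4u+4.

u^2-4u+4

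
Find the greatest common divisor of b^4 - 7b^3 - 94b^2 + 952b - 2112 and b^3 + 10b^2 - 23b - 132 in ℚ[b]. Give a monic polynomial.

b^2 + 7b - 44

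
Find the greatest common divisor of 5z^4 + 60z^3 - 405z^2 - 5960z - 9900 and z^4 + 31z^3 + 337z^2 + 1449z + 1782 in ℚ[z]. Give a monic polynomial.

z^3 + 22z^2 + 139z + 198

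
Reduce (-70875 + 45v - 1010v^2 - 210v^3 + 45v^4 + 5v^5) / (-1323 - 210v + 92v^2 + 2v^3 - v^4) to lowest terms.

Apply the Euclidean algorithm:
  5v^5 + 45v^4 - 210v^3 - 1010v^2 + 45v - 70875 = (-5v - 55)(-v^4 + 2v^3 + 92v^2 - 210v - 1323) + (360v^3 + 3000v^2 - 18120v - 143640)
  -v^4 + 2v^3 + 92v^2 - 210v - 1323 = (-(1/360)v + 31/1080)(360v^3 + 3000v^2 - 18120v - 143640) + (-(400/9)v^2 - (800/9)v + 2800)
  360v^3 + 3000v^2 - 18120v - 143640 = (-(81/10)v - 513/10)(-(400/9)v^2 - (800/9)v + 2800) + (0)
Last nonzero remainder: -(400/9)v^2 - (800/9)v + 2800. Dividing through by -400/9 gives the monic gcd v^2 + 2v - 63.
Cancel v^2 + 2v - 63 from numerator and denominator to get the reduced form.

(-1125 - 35v - 35v^2 - 5v^3)/(-21 - 4v + v^2)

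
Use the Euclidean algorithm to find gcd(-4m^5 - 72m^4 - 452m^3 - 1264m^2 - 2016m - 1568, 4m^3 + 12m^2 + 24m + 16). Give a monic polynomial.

Repeated division with remainder:
  -4m^5 - 72m^4 - 452m^3 - 1264m^2 - 2016m - 1568 = (-m^2 - 15m - 62)(4m^3 + 12m^2 + 24m + 16) + (-144m^2 - 288m - 576)
  4m^3 + 12m^2 + 24m + 16 = (-(1/36)m - 1/36)(-144m^2 - 288m - 576) + (0)
Last nonzero remainder: -144m^2 - 288m - 576. Dividing through by -144 gives the monic gcd m^2 + 2m + 4.

m^2 + 2m + 4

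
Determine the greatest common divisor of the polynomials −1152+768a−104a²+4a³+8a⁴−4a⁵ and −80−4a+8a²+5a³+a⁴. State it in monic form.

Euclidean algorithm in ℚ[a]:
  −4a⁵+8a⁴+4a³−104a²+768a−1152 = (−4a+28)(a⁴+5a³+8a²−4a−80) + (−104a³−344a²+560a+1088)
  a⁴+5a³+8a²−4a−80 = (−(1/104)a−11/676)(−104a³−344a²+560a+1088) + ((1316/169)a²+(2632/169)a−10528/169)
  −104a³−344a²+560a+1088 = (−(4394/329)a−5746/329)((1316/169)a²+(2632/169)a−10528/169) + (0)
Last nonzero remainder: (1316/169)a²+(2632/169)a−10528/169. Dividing through by 1316/169 gives the monic gcd a²+2a−8.

−8+2a+a²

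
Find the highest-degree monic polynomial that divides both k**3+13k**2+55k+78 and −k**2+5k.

1

Euclidean algorithm in ℚ[k]:
  k**3+13k**2+55k+78 = (−k−18)(−k**2+5k) + (145k+78)
  −k**2+5k = (−(1/145)k+803/21025)(145k+78) + (−62634/21025)
  145k+78 = (−(3048625/62634)k−21025/803)(−62634/21025) + (0)
The last nonzero remainder is the constant −62634/21025, so the polynomials are coprime and gcd = 1.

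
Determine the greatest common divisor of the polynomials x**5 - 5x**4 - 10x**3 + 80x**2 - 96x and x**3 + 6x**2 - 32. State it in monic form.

Repeated division with remainder:
  x**5 - 5x**4 - 10x**3 + 80x**2 - 96x = (x**2 - 11x + 56)(x**3 + 6x**2 - 32) + (-224x**2 - 448x + 1792)
  x**3 + 6x**2 - 32 = (-(1/224)x - 1/56)(-224x**2 - 448x + 1792) + (0)
Last nonzero remainder: -224x**2 - 448x + 1792. Dividing through by -224 gives the monic gcd x**2 + 2x - 8.

x**2 + 2x - 8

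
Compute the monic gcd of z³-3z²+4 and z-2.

z-2

By polynomial division,
  z³-3z²+4 = (z²-z-2)(z-2) + (0)
The last nonzero remainder z-2 is already monic.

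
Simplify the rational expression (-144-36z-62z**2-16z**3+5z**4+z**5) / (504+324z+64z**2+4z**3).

(-8+2z-4z**2+z**3)/(28+4z)

Apply the Euclidean algorithm:
  z**5+5z**4-16z**3-62z**2-36z-144 = ((1/4)z**2-(11/4)z+79/4)(4z**3+64z**2+324z+504) + (-561z**2-5049z-10098)
  4z**3+64z**2+324z+504 = (-(4/561)z-28/561)(-561z**2-5049z-10098) + (0)
Last nonzero remainder: -561z**2-5049z-10098. Dividing through by -561 gives the monic gcd z**2+9z+18.
Cancel z**2+9z+18 from numerator and denominator to get the reduced form.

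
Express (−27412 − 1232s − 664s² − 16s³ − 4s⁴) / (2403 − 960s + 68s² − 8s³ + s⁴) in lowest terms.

Euclidean algorithm in ℚ[s]:
  −4s⁴ − 16s³ − 664s² − 1232s − 27412 = (−4)(s⁴ − 8s³ + 68s² − 960s + 2403) + (−48s³ − 392s² − 5072s − 17800)
  s⁴ − 8s³ + 68s² − 960s + 2403 = (−(1/48)s + 97/288)(−48s³ − 392s² − 5072s − 17800) + ((3397/36)s² + (3397/9)s + 302333/36)
  −48s³ − 392s² − 5072s − 17800 = (−(1728/3397)s − 7200/3397)((3397/36)s² + (3397/9)s + 302333/36) + (0)
Last nonzero remainder: (3397/36)s² + (3397/9)s + 302333/36. Dividing through by 3397/36 gives the monic gcd s² + 4s + 89.
Cancel s² + 4s + 89 from numerator and denominator to get the reduced form.

(−308 − 4s²)/(27 − 12s + s²)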